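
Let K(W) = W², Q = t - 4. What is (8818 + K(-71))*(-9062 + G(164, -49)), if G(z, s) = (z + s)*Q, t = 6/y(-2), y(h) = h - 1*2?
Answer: -268712151/2 ≈ -1.3436e+8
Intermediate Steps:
y(h) = -2 + h (y(h) = h - 2 = -2 + h)
t = -3/2 (t = 6/(-2 - 2) = 6/(-4) = 6*(-¼) = -3/2 ≈ -1.5000)
Q = -11/2 (Q = -3/2 - 4 = -11/2 ≈ -5.5000)
G(z, s) = -11*s/2 - 11*z/2 (G(z, s) = (z + s)*(-11/2) = (s + z)*(-11/2) = -11*s/2 - 11*z/2)
(8818 + K(-71))*(-9062 + G(164, -49)) = (8818 + (-71)²)*(-9062 + (-11/2*(-49) - 11/2*164)) = (8818 + 5041)*(-9062 + (539/2 - 902)) = 13859*(-9062 - 1265/2) = 13859*(-19389/2) = -268712151/2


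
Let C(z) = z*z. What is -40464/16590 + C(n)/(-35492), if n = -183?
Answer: -331955133/98135380 ≈ -3.3826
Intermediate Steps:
C(z) = z²
-40464/16590 + C(n)/(-35492) = -40464/16590 + (-183)²/(-35492) = -40464*1/16590 + 33489*(-1/35492) = -6744/2765 - 33489/35492 = -331955133/98135380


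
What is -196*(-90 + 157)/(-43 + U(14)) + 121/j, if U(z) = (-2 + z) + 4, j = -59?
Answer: 771521/1593 ≈ 484.32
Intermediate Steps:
U(z) = 2 + z
-196*(-90 + 157)/(-43 + U(14)) + 121/j = -196*(-90 + 157)/(-43 + (2 + 14)) + 121/(-59) = -196*67/(-43 + 16) + 121*(-1/59) = -196/((-27*1/67)) - 121/59 = -196/(-27/67) - 121/59 = -196*(-67/27) - 121/59 = 13132/27 - 121/59 = 771521/1593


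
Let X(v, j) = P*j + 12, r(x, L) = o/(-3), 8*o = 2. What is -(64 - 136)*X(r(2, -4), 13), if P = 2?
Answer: 2736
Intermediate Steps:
o = ¼ (o = (⅛)*2 = ¼ ≈ 0.25000)
r(x, L) = -1/12 (r(x, L) = (¼)/(-3) = (¼)*(-⅓) = -1/12)
X(v, j) = 12 + 2*j (X(v, j) = 2*j + 12 = 12 + 2*j)
-(64 - 136)*X(r(2, -4), 13) = -(64 - 136)*(12 + 2*13) = -(-72)*(12 + 26) = -(-72)*38 = -1*(-2736) = 2736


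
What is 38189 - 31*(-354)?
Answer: 49163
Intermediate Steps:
38189 - 31*(-354) = 38189 - 1*(-10974) = 38189 + 10974 = 49163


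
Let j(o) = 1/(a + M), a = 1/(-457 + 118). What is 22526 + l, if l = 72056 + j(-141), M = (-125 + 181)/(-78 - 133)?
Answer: 1815429961/19195 ≈ 94578.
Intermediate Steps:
a = -1/339 (a = 1/(-339) = -1/339 ≈ -0.0029499)
M = -56/211 (M = 56/(-211) = 56*(-1/211) = -56/211 ≈ -0.26540)
j(o) = -71529/19195 (j(o) = 1/(-1/339 - 56/211) = 1/(-19195/71529) = -71529/19195)
l = 1383043391/19195 (l = 72056 - 71529/19195 = 1383043391/19195 ≈ 72052.)
22526 + l = 22526 + 1383043391/19195 = 1815429961/19195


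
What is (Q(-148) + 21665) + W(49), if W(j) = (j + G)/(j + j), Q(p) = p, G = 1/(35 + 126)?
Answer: 169751558/7889 ≈ 21518.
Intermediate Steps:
G = 1/161 ≈ 0.0062112
W(j) = (1/161 + j)/(2*j) (W(j) = (j + 1/161)/(j + j) = (1/161 + j)/((2*j)) = (1/161 + j)*(1/(2*j)) = (1/161 + j)/(2*j))
(Q(-148) + 21665) + W(49) = (-148 + 21665) + (1/322)*(1 + 161*49)/49 = 21517 + (1/322)*(1/49)*(1 + 7889) = 21517 + (1/322)*(1/49)*7890 = 21517 + 3945/7889 = 169751558/7889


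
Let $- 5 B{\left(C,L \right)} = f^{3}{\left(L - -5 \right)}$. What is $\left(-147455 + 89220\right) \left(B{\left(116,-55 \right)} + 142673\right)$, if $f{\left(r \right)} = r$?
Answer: $-9764437155$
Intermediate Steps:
$B{\left(C,L \right)} = - \frac{\left(5 + L\right)^{3}}{5}$ ($B{\left(C,L \right)} = - \frac{\left(L - -5\right)^{3}}{5} = - \frac{\left(L + 5\right)^{3}}{5} = - \frac{\left(5 + L\right)^{3}}{5}$)
$\left(-147455 + 89220\right) \left(B{\left(116,-55 \right)} + 142673\right) = \left(-147455 + 89220\right) \left(- \frac{\left(5 - 55\right)^{3}}{5} + 142673\right) = - 58235 \left(- \frac{\left(-50\right)^{3}}{5} + 142673\right) = - 58235 \left(\left(- \frac{1}{5}\right) \left(-125000\right) + 142673\right) = - 58235 \left(25000 + 142673\right) = \left(-58235\right) 167673 = -9764437155$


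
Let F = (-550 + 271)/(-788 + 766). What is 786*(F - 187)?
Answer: -1507155/11 ≈ -1.3701e+5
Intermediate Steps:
F = 279/22 (F = -279/(-22) = -279*(-1/22) = 279/22 ≈ 12.682)
786*(F - 187) = 786*(279/22 - 187) = 786*(-3835/22) = -1507155/11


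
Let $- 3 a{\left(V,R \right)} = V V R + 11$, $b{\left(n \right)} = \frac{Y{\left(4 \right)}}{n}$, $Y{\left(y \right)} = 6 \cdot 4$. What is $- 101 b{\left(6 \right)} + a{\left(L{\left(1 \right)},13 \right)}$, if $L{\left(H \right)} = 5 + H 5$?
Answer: $-841$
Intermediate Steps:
$Y{\left(y \right)} = 24$
$L{\left(H \right)} = 5 + 5 H$
$b{\left(n \right)} = \frac{24}{n}$
$a{\left(V,R \right)} = - \frac{11}{3} - \frac{R V^{2}}{3}$ ($a{\left(V,R \right)} = - \frac{V V R + 11}{3} = - \frac{V^{2} R + 11}{3} = - \frac{R V^{2} + 11}{3} = - \frac{11 + R V^{2}}{3} = - \frac{11}{3} - \frac{R V^{2}}{3}$)
$- 101 b{\left(6 \right)} + a{\left(L{\left(1 \right)},13 \right)} = - 101 \cdot \frac{24}{6} - \left(\frac{11}{3} + \frac{13 \left(5 + 5 \cdot 1\right)^{2}}{3}\right) = - 101 \cdot 24 \cdot \frac{1}{6} - \left(\frac{11}{3} + \frac{13 \left(5 + 5\right)^{2}}{3}\right) = \left(-101\right) 4 - \left(\frac{11}{3} + \frac{13 \cdot 10^{2}}{3}\right) = -404 - \left(\frac{11}{3} + \frac{13}{3} \cdot 100\right) = -404 - 437 = -841$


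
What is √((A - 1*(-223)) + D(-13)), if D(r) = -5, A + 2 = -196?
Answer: 2*√5 ≈ 4.4721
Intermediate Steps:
A = -198 (A = -2 - 196 = -198)
√((A - 1*(-223)) + D(-13)) = √((-198 - 1*(-223)) - 5) = √((-198 + 223) - 5) = √(25 - 5) = √20 = 2*√5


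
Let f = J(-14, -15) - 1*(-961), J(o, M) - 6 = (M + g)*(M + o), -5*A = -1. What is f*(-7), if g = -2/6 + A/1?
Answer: -147616/15 ≈ -9841.1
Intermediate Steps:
A = 1/5 (A = -1/5*(-1) = 1/5 ≈ 0.20000)
g = -2/15 (g = -2/6 + (1/5)/1 = -2*1/6 + (1/5)*1 = -1/3 + 1/5 = -2/15 ≈ -0.13333)
J(o, M) = 6 + (-2/15 + M)*(M + o) (J(o, M) = 6 + (M - 2/15)*(M + o) = 6 + (-2/15 + M)*(M + o))
f = 21088/15 (f = (6 + (-15)**2 - 2/15*(-15) - 2/15*(-14) - 15*(-14)) - 1*(-961) = (6 + 225 + 2 + 28/15 + 210) + 961 = 6673/15 + 961 = 21088/15 ≈ 1405.9)
f*(-7) = (21088/15)*(-7) = -147616/15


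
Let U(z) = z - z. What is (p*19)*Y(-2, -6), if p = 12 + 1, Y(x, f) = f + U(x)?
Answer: -1482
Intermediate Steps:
U(z) = 0
Y(x, f) = f (Y(x, f) = f + 0 = f)
p = 13
(p*19)*Y(-2, -6) = (13*19)*(-6) = 247*(-6) = -1482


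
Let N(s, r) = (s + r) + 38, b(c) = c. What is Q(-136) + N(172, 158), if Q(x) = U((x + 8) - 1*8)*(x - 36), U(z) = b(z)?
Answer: 23760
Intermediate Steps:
N(s, r) = 38 + r + s (N(s, r) = (r + s) + 38 = 38 + r + s)
U(z) = z
Q(x) = x*(-36 + x) (Q(x) = ((x + 8) - 1*8)*(x - 36) = ((8 + x) - 8)*(-36 + x) = x*(-36 + x))
Q(-136) + N(172, 158) = -136*(-36 - 136) + (38 + 158 + 172) = -136*(-172) + 368 = 23392 + 368 = 23760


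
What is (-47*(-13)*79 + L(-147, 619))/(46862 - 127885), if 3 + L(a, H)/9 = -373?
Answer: -44885/81023 ≈ -0.55398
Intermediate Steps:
L(a, H) = -3384 (L(a, H) = -27 + 9*(-373) = -27 - 3357 = -3384)
(-47*(-13)*79 + L(-147, 619))/(46862 - 127885) = (-47*(-13)*79 - 3384)/(46862 - 127885) = (611*79 - 3384)/(-81023) = (48269 - 3384)*(-1/81023) = 44885*(-1/81023) = -44885/81023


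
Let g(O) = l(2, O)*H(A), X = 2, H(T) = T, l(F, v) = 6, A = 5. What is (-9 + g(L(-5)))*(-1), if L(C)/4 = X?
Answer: -21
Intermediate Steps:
L(C) = 8 (L(C) = 4*2 = 8)
g(O) = 30 (g(O) = 6*5 = 30)
(-9 + g(L(-5)))*(-1) = (-9 + 30)*(-1) = 21*(-1) = -21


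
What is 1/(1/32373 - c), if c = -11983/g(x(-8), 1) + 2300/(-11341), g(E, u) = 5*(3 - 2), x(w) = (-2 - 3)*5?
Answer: 166882815/399985204084 ≈ 0.00041722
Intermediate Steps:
x(w) = -25 (x(w) = -5*5 = -25)
g(E, u) = 5 (g(E, u) = 5*1 = 5)
c = -135910703/56705 (c = -11983/5 + 2300/(-11341) = -11983*1/5 + 2300*(-1/11341) = -11983/5 - 2300/11341 = -135910703/56705 ≈ -2396.8)
1/(1/32373 - c) = 1/(1/32373 - 1*(-135910703/56705)) = 1/(1/32373 + 135910703/56705) = 1/(399985204084/166882815) = 166882815/399985204084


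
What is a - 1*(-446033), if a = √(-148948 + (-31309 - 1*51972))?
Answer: 446033 + I*√232229 ≈ 4.4603e+5 + 481.9*I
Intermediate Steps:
a = I*√232229 (a = √(-148948 + (-31309 - 51972)) = √(-148948 - 83281) = √(-232229) = I*√232229 ≈ 481.9*I)
a - 1*(-446033) = I*√232229 - 1*(-446033) = I*√232229 + 446033 = 446033 + I*√232229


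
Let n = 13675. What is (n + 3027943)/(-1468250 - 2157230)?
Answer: -1520809/1812740 ≈ -0.83896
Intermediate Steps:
(n + 3027943)/(-1468250 - 2157230) = (13675 + 3027943)/(-1468250 - 2157230) = 3041618/(-3625480) = 3041618*(-1/3625480) = -1520809/1812740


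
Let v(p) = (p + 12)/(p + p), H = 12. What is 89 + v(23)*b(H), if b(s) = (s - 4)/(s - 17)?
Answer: 2019/23 ≈ 87.783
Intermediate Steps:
v(p) = (12 + p)/(2*p) (v(p) = (12 + p)/((2*p)) = (12 + p)*(1/(2*p)) = (12 + p)/(2*p))
b(s) = (-4 + s)/(-17 + s)
89 + v(23)*b(H) = 89 + ((½)*(12 + 23)/23)*((-4 + 12)/(-17 + 12)) = 89 + ((½)*(1/23)*35)*(8/(-5)) = 89 + 35*(-⅕*8)/46 = 89 + (35/46)*(-8/5) = 89 - 28/23 = 2019/23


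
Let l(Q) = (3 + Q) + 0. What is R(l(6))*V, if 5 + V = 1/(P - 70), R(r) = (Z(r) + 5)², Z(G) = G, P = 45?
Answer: -24696/25 ≈ -987.84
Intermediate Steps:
l(Q) = 3 + Q
R(r) = (5 + r)² (R(r) = (r + 5)² = (5 + r)²)
V = -126/25 (V = -5 + 1/(45 - 70) = -5 + 1/(-25) = -5 - 1/25 = -126/25 ≈ -5.0400)
R(l(6))*V = (5 + (3 + 6))²*(-126/25) = (5 + 9)²*(-126/25) = 14²*(-126/25) = 196*(-126/25) = -24696/25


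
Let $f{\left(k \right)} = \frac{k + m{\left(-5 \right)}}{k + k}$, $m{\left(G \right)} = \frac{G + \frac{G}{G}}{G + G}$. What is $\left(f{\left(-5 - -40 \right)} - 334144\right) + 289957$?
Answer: $- \frac{15465273}{350} \approx -44187.0$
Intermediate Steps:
$m{\left(G \right)} = \frac{1 + G}{2 G}$ ($m{\left(G \right)} = \frac{G + 1}{2 G} = \left(1 + G\right) \frac{1}{2 G} = \frac{1 + G}{2 G}$)
$f{\left(k \right)} = \frac{\frac{2}{5} + k}{2 k}$ ($f{\left(k \right)} = \frac{k + \frac{1 - 5}{2 \left(-5\right)}}{k + k} = \frac{k + \frac{1}{2} \left(- \frac{1}{5}\right) \left(-4\right)}{2 k} = \left(k + \frac{2}{5}\right) \frac{1}{2 k} = \left(\frac{2}{5} + k\right) \frac{1}{2 k} = \frac{\frac{2}{5} + k}{2 k}$)
$\left(f{\left(-5 - -40 \right)} - 334144\right) + 289957 = \left(\frac{2 + 5 \left(-5 - -40\right)}{10 \left(-5 - -40\right)} - 334144\right) + 289957 = \left(\frac{2 + 5 \left(-5 + 40\right)}{10 \left(-5 + 40\right)} - 334144\right) + 289957 = \left(\frac{2 + 5 \cdot 35}{10 \cdot 35} - 334144\right) + 289957 = \left(\frac{1}{10} \cdot \frac{1}{35} \left(2 + 175\right) - 334144\right) + 289957 = \left(\frac{1}{10} \cdot \frac{1}{35} \cdot 177 - 334144\right) + 289957 = \left(\frac{177}{350} - 334144\right) + 289957 = - \frac{116950223}{350} + 289957 = - \frac{15465273}{350}$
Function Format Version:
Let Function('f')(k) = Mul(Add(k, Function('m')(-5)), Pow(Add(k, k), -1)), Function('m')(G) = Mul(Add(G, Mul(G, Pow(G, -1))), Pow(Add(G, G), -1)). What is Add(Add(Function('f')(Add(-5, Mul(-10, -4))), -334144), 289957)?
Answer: Rational(-15465273, 350) ≈ -44187.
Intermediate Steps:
Function('m')(G) = Mul(Rational(1, 2), Pow(G, -1), Add(1, G)) (Function('m')(G) = Mul(Add(G, 1), Pow(Mul(2, G), -1)) = Mul(Add(1, G), Mul(Rational(1, 2), Pow(G, -1))) = Mul(Rational(1, 2), Pow(G, -1), Add(1, G)))
Function('f')(k) = Mul(Rational(1, 2), Pow(k, -1), Add(Rational(2, 5), k)) (Function('f')(k) = Mul(Add(k, Mul(Rational(1, 2), Pow(-5, -1), Add(1, -5))), Pow(Add(k, k), -1)) = Mul(Add(k, Mul(Rational(1, 2), Rational(-1, 5), -4)), Pow(Mul(2, k), -1)) = Mul(Add(k, Rational(2, 5)), Mul(Rational(1, 2), Pow(k, -1))) = Mul(Add(Rational(2, 5), k), Mul(Rational(1, 2), Pow(k, -1))) = Mul(Rational(1, 2), Pow(k, -1), Add(Rational(2, 5), k)))
Add(Add(Function('f')(Add(-5, Mul(-10, -4))), -334144), 289957) = Add(Add(Mul(Rational(1, 10), Pow(Add(-5, Mul(-10, -4)), -1), Add(2, Mul(5, Add(-5, Mul(-10, -4))))), -334144), 289957) = Add(Add(Mul(Rational(1, 10), Pow(Add(-5, 40), -1), Add(2, Mul(5, Add(-5, 40)))), -334144), 289957) = Add(Add(Mul(Rational(1, 10), Pow(35, -1), Add(2, Mul(5, 35))), -334144), 289957) = Add(Add(Mul(Rational(1, 10), Rational(1, 35), Add(2, 175)), -334144), 289957) = Add(Add(Mul(Rational(1, 10), Rational(1, 35), 177), -334144), 289957) = Add(Add(Rational(177, 350), -334144), 289957) = Add(Rational(-116950223, 350), 289957) = Rational(-15465273, 350)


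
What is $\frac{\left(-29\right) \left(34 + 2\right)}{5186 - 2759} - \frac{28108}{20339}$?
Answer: $- \frac{29817344}{16454251} \approx -1.8121$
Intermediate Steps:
$\frac{\left(-29\right) \left(34 + 2\right)}{5186 - 2759} - \frac{28108}{20339} = \frac{\left(-29\right) 36}{2427} - \frac{28108}{20339} = \left(-1044\right) \frac{1}{2427} - \frac{28108}{20339} = - \frac{348}{809} - \frac{28108}{20339} = - \frac{29817344}{16454251}$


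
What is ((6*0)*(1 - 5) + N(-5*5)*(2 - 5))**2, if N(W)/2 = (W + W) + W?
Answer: 202500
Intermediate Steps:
N(W) = 6*W (N(W) = 2*((W + W) + W) = 2*(2*W + W) = 2*(3*W) = 6*W)
((6*0)*(1 - 5) + N(-5*5)*(2 - 5))**2 = ((6*0)*(1 - 5) + (6*(-5*5))*(2 - 5))**2 = (0*(-4) + (6*(-25))*(-3))**2 = (0 - 150*(-3))**2 = (0 + 450)**2 = 450**2 = 202500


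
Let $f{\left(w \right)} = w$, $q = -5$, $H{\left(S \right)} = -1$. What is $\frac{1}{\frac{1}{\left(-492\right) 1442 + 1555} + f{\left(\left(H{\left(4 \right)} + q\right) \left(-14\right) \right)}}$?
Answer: $\frac{707909}{59464355} \approx 0.011905$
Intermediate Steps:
$\frac{1}{\frac{1}{\left(-492\right) 1442 + 1555} + f{\left(\left(H{\left(4 \right)} + q\right) \left(-14\right) \right)}} = \frac{1}{\frac{1}{\left(-492\right) 1442 + 1555} + \left(-1 - 5\right) \left(-14\right)} = \frac{1}{\frac{1}{-709464 + 1555} - -84} = \frac{1}{\frac{1}{-707909} + 84} = \frac{1}{- \frac{1}{707909} + 84} = \frac{1}{\frac{59464355}{707909}} = \frac{707909}{59464355}$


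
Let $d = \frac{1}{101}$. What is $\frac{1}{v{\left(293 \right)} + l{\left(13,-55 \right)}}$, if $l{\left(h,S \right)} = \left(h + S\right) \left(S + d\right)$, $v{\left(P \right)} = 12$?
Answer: $\frac{101}{234480} \approx 0.00043074$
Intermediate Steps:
$d = \frac{1}{101} \approx 0.009901$
$l{\left(h,S \right)} = \left(\frac{1}{101} + S\right) \left(S + h\right)$ ($l{\left(h,S \right)} = \left(h + S\right) \left(S + \frac{1}{101}\right) = \left(S + h\right) \left(\frac{1}{101} + S\right) = \left(\frac{1}{101} + S\right) \left(S + h\right)$)
$\frac{1}{v{\left(293 \right)} + l{\left(13,-55 \right)}} = \frac{1}{12 + \left(\left(-55\right)^{2} + \frac{1}{101} \left(-55\right) + \frac{1}{101} \cdot 13 - 715\right)} = \frac{1}{12 + \left(3025 - \frac{55}{101} + \frac{13}{101} - 715\right)} = \frac{1}{12 + \frac{233268}{101}} = \frac{1}{\frac{234480}{101}} = \frac{101}{234480}$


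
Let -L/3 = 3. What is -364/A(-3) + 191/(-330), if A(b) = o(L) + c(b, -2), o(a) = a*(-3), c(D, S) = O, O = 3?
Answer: -839/66 ≈ -12.712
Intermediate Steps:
L = -9 (L = -3*3 = -9)
c(D, S) = 3
o(a) = -3*a
A(b) = 30 (A(b) = -3*(-9) + 3 = 27 + 3 = 30)
-364/A(-3) + 191/(-330) = -364/(30*1) + 191/(-330) = -364/30 + 191*(-1/330) = -364*1/30 - 191/330 = -182/15 - 191/330 = -839/66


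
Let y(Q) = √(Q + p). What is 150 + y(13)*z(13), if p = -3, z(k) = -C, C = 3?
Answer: 150 - 3*√10 ≈ 140.51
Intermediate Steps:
z(k) = -3 (z(k) = -1*3 = -3)
y(Q) = √(-3 + Q) (y(Q) = √(Q - 3) = √(-3 + Q))
150 + y(13)*z(13) = 150 + √(-3 + 13)*(-3) = 150 + √10*(-3) = 150 - 3*√10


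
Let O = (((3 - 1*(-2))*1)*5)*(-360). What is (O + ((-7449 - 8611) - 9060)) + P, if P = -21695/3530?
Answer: -24093059/706 ≈ -34126.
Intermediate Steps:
P = -4339/706 (P = -21695*1/3530 = -4339/706 ≈ -6.1459)
O = -9000 (O = (((3 + 2)*1)*5)*(-360) = ((5*1)*5)*(-360) = (5*5)*(-360) = 25*(-360) = -9000)
(O + ((-7449 - 8611) - 9060)) + P = (-9000 + ((-7449 - 8611) - 9060)) - 4339/706 = (-9000 + (-16060 - 9060)) - 4339/706 = (-9000 - 25120) - 4339/706 = -34120 - 4339/706 = -24093059/706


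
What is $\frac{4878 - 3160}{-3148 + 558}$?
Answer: $- \frac{859}{1295} \approx -0.66332$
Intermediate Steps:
$\frac{4878 - 3160}{-3148 + 558} = \frac{1718}{-2590} = 1718 \left(- \frac{1}{2590}\right) = - \frac{859}{1295}$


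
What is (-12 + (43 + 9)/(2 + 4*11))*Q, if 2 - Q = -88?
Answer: -22500/23 ≈ -978.26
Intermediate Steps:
Q = 90 (Q = 2 - 1*(-88) = 2 + 88 = 90)
(-12 + (43 + 9)/(2 + 4*11))*Q = (-12 + (43 + 9)/(2 + 4*11))*90 = (-12 + 52/(2 + 44))*90 = (-12 + 52/46)*90 = (-12 + 52*(1/46))*90 = (-12 + 26/23)*90 = -250/23*90 = -22500/23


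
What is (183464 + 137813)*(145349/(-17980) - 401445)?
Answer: -2319018011155373/17980 ≈ -1.2898e+11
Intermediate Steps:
(183464 + 137813)*(145349/(-17980) - 401445) = 321277*(145349*(-1/17980) - 401445) = 321277*(-145349/17980 - 401445) = 321277*(-7218126449/17980) = -2319018011155373/17980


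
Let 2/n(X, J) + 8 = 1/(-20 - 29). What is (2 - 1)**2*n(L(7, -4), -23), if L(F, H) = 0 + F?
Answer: -98/393 ≈ -0.24936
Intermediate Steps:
L(F, H) = F
n(X, J) = -98/393 (n(X, J) = 2/(-8 + 1/(-20 - 29)) = 2/(-8 + 1/(-49)) = 2/(-8 - 1/49) = 2/(-393/49) = 2*(-49/393) = -98/393)
(2 - 1)**2*n(L(7, -4), -23) = (2 - 1)**2*(-98/393) = 1**2*(-98/393) = 1*(-98/393) = -98/393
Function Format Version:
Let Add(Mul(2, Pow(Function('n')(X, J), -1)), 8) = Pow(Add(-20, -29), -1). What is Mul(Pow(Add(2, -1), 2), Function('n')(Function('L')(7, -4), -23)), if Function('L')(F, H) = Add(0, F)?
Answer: Rational(-98, 393) ≈ -0.24936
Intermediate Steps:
Function('L')(F, H) = F
Function('n')(X, J) = Rational(-98, 393) (Function('n')(X, J) = Mul(2, Pow(Add(-8, Pow(Add(-20, -29), -1)), -1)) = Mul(2, Pow(Add(-8, Pow(-49, -1)), -1)) = Mul(2, Pow(Add(-8, Rational(-1, 49)), -1)) = Mul(2, Pow(Rational(-393, 49), -1)) = Mul(2, Rational(-49, 393)) = Rational(-98, 393))
Mul(Pow(Add(2, -1), 2), Function('n')(Function('L')(7, -4), -23)) = Mul(Pow(Add(2, -1), 2), Rational(-98, 393)) = Mul(Pow(1, 2), Rational(-98, 393)) = Mul(1, Rational(-98, 393)) = Rational(-98, 393)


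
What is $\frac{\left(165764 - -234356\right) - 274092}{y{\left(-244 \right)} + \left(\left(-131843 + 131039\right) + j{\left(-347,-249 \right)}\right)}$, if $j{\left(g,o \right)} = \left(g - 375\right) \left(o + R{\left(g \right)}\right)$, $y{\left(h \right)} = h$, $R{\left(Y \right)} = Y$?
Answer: $\frac{31507}{107316} \approx 0.29359$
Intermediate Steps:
$j{\left(g,o \right)} = \left(-375 + g\right) \left(g + o\right)$ ($j{\left(g,o \right)} = \left(g - 375\right) \left(o + g\right) = \left(-375 + g\right) \left(g + o\right)$)
$\frac{\left(165764 - -234356\right) - 274092}{y{\left(-244 \right)} + \left(\left(-131843 + 131039\right) + j{\left(-347,-249 \right)}\right)} = \frac{\left(165764 - -234356\right) - 274092}{-244 + \left(\left(-131843 + 131039\right) - \left(-309903 - 120409\right)\right)} = \frac{\left(165764 + 234356\right) - 274092}{-244 + \left(-804 + \left(120409 + 130125 + 93375 + 86403\right)\right)} = \frac{400120 - 274092}{-244 + \left(-804 + 430312\right)} = \frac{126028}{-244 + 429508} = \frac{126028}{429264} = 126028 \cdot \frac{1}{429264} = \frac{31507}{107316}$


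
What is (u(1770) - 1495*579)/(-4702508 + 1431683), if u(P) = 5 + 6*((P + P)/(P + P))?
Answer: 865594/3270825 ≈ 0.26464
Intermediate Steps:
u(P) = 11 (u(P) = 5 + 6*((2*P)/((2*P))) = 5 + 6*((2*P)*(1/(2*P))) = 5 + 6*1 = 5 + 6 = 11)
(u(1770) - 1495*579)/(-4702508 + 1431683) = (11 - 1495*579)/(-4702508 + 1431683) = (11 - 865605)/(-3270825) = -865594*(-1/3270825) = 865594/3270825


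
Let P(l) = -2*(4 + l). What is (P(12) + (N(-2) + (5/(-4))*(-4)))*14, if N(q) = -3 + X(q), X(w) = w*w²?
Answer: -532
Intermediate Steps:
P(l) = -8 - 2*l
X(w) = w³
N(q) = -3 + q³
(P(12) + (N(-2) + (5/(-4))*(-4)))*14 = ((-8 - 2*12) + ((-3 + (-2)³) + (5/(-4))*(-4)))*14 = ((-8 - 24) + ((-3 - 8) + (5*(-¼))*(-4)))*14 = (-32 + (-11 - 5/4*(-4)))*14 = (-32 + (-11 + 5))*14 = (-32 - 6)*14 = -38*14 = -532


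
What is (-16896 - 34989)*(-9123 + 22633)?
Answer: -700966350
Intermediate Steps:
(-16896 - 34989)*(-9123 + 22633) = -51885*13510 = -700966350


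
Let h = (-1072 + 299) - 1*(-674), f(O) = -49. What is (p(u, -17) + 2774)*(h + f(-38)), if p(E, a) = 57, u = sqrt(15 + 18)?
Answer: -418988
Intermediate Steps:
u = sqrt(33) ≈ 5.7446
h = -99 (h = -773 + 674 = -99)
(p(u, -17) + 2774)*(h + f(-38)) = (57 + 2774)*(-99 - 49) = 2831*(-148) = -418988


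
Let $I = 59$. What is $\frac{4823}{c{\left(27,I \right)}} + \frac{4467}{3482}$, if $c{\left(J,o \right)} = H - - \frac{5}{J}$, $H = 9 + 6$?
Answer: $\frac{113815248}{356905} \approx 318.9$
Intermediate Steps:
$H = 15$
$c{\left(J,o \right)} = 15 + \frac{5}{J}$ ($c{\left(J,o \right)} = 15 - - \frac{5}{J} = 15 + \frac{5}{J}$)
$\frac{4823}{c{\left(27,I \right)}} + \frac{4467}{3482} = \frac{4823}{15 + \frac{5}{27}} + \frac{4467}{3482} = \frac{4823}{\frac{410}{27}} + \frac{4467}{3482} = 4823 \cdot \frac{27}{410} + \frac{4467}{3482} = \frac{130221}{410} + \frac{4467}{3482} = \frac{113815248}{356905}$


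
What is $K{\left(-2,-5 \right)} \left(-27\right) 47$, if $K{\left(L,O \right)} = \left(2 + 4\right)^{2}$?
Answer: $-45684$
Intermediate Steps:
$K{\left(L,O \right)} = 36$ ($K{\left(L,O \right)} = 6^{2} = 36$)
$K{\left(-2,-5 \right)} \left(-27\right) 47 = 36 \left(-27\right) 47 = \left(-972\right) 47 = -45684$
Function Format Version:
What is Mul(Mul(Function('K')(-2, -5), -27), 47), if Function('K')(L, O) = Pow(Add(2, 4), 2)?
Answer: -45684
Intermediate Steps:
Function('K')(L, O) = 36 (Function('K')(L, O) = Pow(6, 2) = 36)
Mul(Mul(Function('K')(-2, -5), -27), 47) = Mul(Mul(36, -27), 47) = Mul(-972, 47) = -45684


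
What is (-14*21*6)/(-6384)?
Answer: 21/76 ≈ 0.27632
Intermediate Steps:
(-14*21*6)/(-6384) = -294*6*(-1/6384) = -1764*(-1/6384) = 21/76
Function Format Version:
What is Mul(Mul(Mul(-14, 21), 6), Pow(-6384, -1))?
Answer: Rational(21, 76) ≈ 0.27632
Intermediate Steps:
Mul(Mul(Mul(-14, 21), 6), Pow(-6384, -1)) = Mul(Mul(-294, 6), Rational(-1, 6384)) = Mul(-1764, Rational(-1, 6384)) = Rational(21, 76)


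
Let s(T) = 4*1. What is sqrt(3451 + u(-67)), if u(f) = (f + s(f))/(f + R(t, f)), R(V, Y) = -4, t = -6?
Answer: 2*sqrt(4350241)/71 ≈ 58.753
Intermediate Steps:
s(T) = 4
u(f) = (4 + f)/(-4 + f) (u(f) = (f + 4)/(f - 4) = (4 + f)/(-4 + f))
sqrt(3451 + u(-67)) = sqrt(3451 + (4 - 67)/(-4 - 67)) = sqrt(3451 - 63/(-71)) = sqrt(3451 - 1/71*(-63)) = sqrt(3451 + 63/71) = sqrt(245084/71) = 2*sqrt(4350241)/71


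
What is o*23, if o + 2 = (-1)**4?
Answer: -23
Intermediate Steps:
o = -1 (o = -2 + (-1)**4 = -2 + 1 = -1)
o*23 = -1*23 = -23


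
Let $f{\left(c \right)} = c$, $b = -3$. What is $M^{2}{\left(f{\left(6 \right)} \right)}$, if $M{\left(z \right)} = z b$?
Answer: $324$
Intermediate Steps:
$M{\left(z \right)} = - 3 z$ ($M{\left(z \right)} = z \left(-3\right) = - 3 z$)
$M^{2}{\left(f{\left(6 \right)} \right)} = \left(\left(-3\right) 6\right)^{2} = \left(-18\right)^{2} = 324$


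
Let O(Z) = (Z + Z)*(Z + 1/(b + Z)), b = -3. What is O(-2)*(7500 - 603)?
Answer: 303468/5 ≈ 60694.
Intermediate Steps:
O(Z) = 2*Z*(Z + 1/(-3 + Z)) (O(Z) = (Z + Z)*(Z + 1/(-3 + Z)) = (2*Z)*(Z + 1/(-3 + Z)) = 2*Z*(Z + 1/(-3 + Z)))
O(-2)*(7500 - 603) = (2*(-2)*(1 + (-2)² - 3*(-2))/(-3 - 2))*(7500 - 603) = (2*(-2)*(1 + 4 + 6)/(-5))*6897 = (2*(-2)*(-⅕)*11)*6897 = (44/5)*6897 = 303468/5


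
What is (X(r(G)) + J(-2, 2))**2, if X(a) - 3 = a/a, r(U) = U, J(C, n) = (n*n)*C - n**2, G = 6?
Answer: 64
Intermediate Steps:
J(C, n) = -n**2 + C*n**2 (J(C, n) = n**2*C - n**2 = C*n**2 - n**2 = -n**2 + C*n**2)
X(a) = 4 (X(a) = 3 + a/a = 3 + 1 = 4)
(X(r(G)) + J(-2, 2))**2 = (4 + 2**2*(-1 - 2))**2 = (4 + 4*(-3))**2 = (4 - 12)**2 = (-8)**2 = 64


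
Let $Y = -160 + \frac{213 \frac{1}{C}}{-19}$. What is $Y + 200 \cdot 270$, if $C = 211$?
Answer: $\frac{215844347}{4009} \approx 53840.0$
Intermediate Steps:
$Y = - \frac{641653}{4009}$ ($Y = -160 + \frac{213 \cdot \frac{1}{211}}{-19} = -160 + 213 \cdot \frac{1}{211} \left(- \frac{1}{19}\right) = -160 + \frac{213}{211} \left(- \frac{1}{19}\right) = -160 - \frac{213}{4009} = - \frac{641653}{4009} \approx -160.05$)
$Y + 200 \cdot 270 = - \frac{641653}{4009} + 200 \cdot 270 = - \frac{641653}{4009} + 54000 = \frac{215844347}{4009}$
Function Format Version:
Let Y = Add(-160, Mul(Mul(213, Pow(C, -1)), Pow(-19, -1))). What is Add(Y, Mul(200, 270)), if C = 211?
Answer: Rational(215844347, 4009) ≈ 53840.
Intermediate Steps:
Y = Rational(-641653, 4009) (Y = Add(-160, Mul(Mul(213, Pow(211, -1)), Pow(-19, -1))) = Add(-160, Mul(Mul(213, Rational(1, 211)), Rational(-1, 19))) = Add(-160, Mul(Rational(213, 211), Rational(-1, 19))) = Add(-160, Rational(-213, 4009)) = Rational(-641653, 4009) ≈ -160.05)
Add(Y, Mul(200, 270)) = Add(Rational(-641653, 4009), Mul(200, 270)) = Add(Rational(-641653, 4009), 54000) = Rational(215844347, 4009)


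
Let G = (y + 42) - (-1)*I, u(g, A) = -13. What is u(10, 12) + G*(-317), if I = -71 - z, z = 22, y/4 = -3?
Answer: 19958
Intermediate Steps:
y = -12 (y = 4*(-3) = -12)
I = -93 (I = -71 - 1*22 = -71 - 22 = -93)
G = -63 (G = (-12 + 42) - (-1)*(-93) = 30 - 1*93 = 30 - 93 = -63)
u(10, 12) + G*(-317) = -13 - 63*(-317) = -13 + 19971 = 19958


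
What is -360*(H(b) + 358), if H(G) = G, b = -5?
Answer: -127080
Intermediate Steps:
-360*(H(b) + 358) = -360*(-5 + 358) = -360*353 = -127080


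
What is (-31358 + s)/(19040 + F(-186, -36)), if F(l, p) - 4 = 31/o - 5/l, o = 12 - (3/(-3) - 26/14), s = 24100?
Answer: -70199376/184214009 ≈ -0.38107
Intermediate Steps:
o = 104/7 (o = 12 - (3*(-1/3) - 26*1/14) = 12 - (-1 - 13/7) = 12 - 1*(-20/7) = 12 + 20/7 = 104/7 ≈ 14.857)
F(l, p) = 633/104 - 5/l (F(l, p) = 4 + (31/(104/7) - 5/l) = 4 + (31*(7/104) - 5/l) = 4 + (217/104 - 5/l) = 633/104 - 5/l)
(-31358 + s)/(19040 + F(-186, -36)) = (-31358 + 24100)/(19040 + (633/104 - 5/(-186))) = -7258/(19040 + (633/104 - 5*(-1/186))) = -7258/(19040 + (633/104 + 5/186)) = -7258/(19040 + 59129/9672) = -7258/184214009/9672 = -7258*9672/184214009 = -70199376/184214009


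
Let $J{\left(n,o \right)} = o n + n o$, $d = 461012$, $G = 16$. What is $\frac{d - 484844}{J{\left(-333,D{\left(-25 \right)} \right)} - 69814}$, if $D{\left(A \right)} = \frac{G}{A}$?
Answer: $\frac{297900}{867347} \approx 0.34346$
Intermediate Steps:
$D{\left(A \right)} = \frac{16}{A}$
$J{\left(n,o \right)} = 2 n o$ ($J{\left(n,o \right)} = n o + n o = 2 n o$)
$\frac{d - 484844}{J{\left(-333,D{\left(-25 \right)} \right)} - 69814} = \frac{461012 - 484844}{2 \left(-333\right) \frac{16}{-25} - 69814} = - \frac{23832}{2 \left(-333\right) 16 \left(- \frac{1}{25}\right) - 69814} = - \frac{23832}{2 \left(-333\right) \left(- \frac{16}{25}\right) - 69814} = - \frac{23832}{\frac{10656}{25} - 69814} = - \frac{23832}{- \frac{1734694}{25}} = \left(-23832\right) \left(- \frac{25}{1734694}\right) = \frac{297900}{867347}$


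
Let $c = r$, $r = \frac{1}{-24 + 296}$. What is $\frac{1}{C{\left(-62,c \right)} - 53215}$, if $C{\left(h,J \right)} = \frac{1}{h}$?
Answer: $- \frac{62}{3299331} \approx -1.8792 \cdot 10^{-5}$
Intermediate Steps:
$r = \frac{1}{272} \approx 0.0036765$
$c = \frac{1}{272} \approx 0.0036765$
$\frac{1}{C{\left(-62,c \right)} - 53215} = \frac{1}{\frac{1}{-62} - 53215} = \frac{1}{- \frac{1}{62} - 53215} = \frac{1}{- \frac{3299331}{62}} = - \frac{62}{3299331}$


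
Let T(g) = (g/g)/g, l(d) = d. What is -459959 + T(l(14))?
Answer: -6439425/14 ≈ -4.5996e+5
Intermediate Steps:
T(g) = 1/g
-459959 + T(l(14)) = -459959 + 1/14 = -6439425/14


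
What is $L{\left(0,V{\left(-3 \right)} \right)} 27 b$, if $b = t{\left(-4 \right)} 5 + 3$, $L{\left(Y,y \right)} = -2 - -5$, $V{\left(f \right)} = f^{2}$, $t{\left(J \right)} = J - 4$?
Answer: $-2997$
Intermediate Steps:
$t{\left(J \right)} = -4 + J$
$L{\left(Y,y \right)} = 3$ ($L{\left(Y,y \right)} = -2 + 5 = 3$)
$b = -37$ ($b = \left(-4 - 4\right) 5 + 3 = \left(-8\right) 5 + 3 = -40 + 3 = -37$)
$L{\left(0,V{\left(-3 \right)} \right)} 27 b = 3 \cdot 27 \left(-37\right) = 81 \left(-37\right) = -2997$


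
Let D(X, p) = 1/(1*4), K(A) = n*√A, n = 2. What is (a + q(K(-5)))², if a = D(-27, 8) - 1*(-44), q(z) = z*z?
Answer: 9409/16 ≈ 588.06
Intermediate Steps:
K(A) = 2*√A
D(X, p) = ¼ (D(X, p) = 1/4 = ¼)
q(z) = z²
a = 177/4 (a = ¼ - 1*(-44) = ¼ + 44 = 177/4 ≈ 44.250)
(a + q(K(-5)))² = (177/4 + (2*√(-5))²)² = (177/4 + (2*(I*√5))²)² = (177/4 + (2*I*√5)²)² = (177/4 - 20)² = (97/4)² = 9409/16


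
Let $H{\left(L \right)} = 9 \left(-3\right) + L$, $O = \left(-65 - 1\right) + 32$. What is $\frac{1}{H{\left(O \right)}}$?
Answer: $- \frac{1}{61} \approx -0.016393$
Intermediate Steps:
$O = -34$ ($O = -66 + 32 = -34$)
$H{\left(L \right)} = -27 + L$
$\frac{1}{H{\left(O \right)}} = \frac{1}{-27 - 34} = \frac{1}{-61} = - \frac{1}{61}$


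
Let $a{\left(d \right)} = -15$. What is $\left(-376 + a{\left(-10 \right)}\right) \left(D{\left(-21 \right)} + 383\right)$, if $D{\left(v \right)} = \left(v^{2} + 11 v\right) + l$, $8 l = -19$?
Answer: $- \frac{1847475}{8} \approx -2.3093 \cdot 10^{5}$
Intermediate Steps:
$l = - \frac{19}{8}$ ($l = \frac{1}{8} \left(-19\right) = - \frac{19}{8} \approx -2.375$)
$D{\left(v \right)} = - \frac{19}{8} + v^{2} + 11 v$ ($D{\left(v \right)} = \left(v^{2} + 11 v\right) - \frac{19}{8} = - \frac{19}{8} + v^{2} + 11 v$)
$\left(-376 + a{\left(-10 \right)}\right) \left(D{\left(-21 \right)} + 383\right) = \left(-376 - 15\right) \left(\left(- \frac{19}{8} + \left(-21\right)^{2} + 11 \left(-21\right)\right) + 383\right) = - 391 \left(\left(- \frac{19}{8} + 441 - 231\right) + 383\right) = - 391 \left(\frac{1661}{8} + 383\right) = \left(-391\right) \frac{4725}{8} = - \frac{1847475}{8}$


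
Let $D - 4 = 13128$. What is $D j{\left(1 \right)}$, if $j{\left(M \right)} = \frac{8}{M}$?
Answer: $105056$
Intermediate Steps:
$D = 13132$ ($D = 4 + 13128 = 13132$)
$D j{\left(1 \right)} = 13132 \cdot \frac{8}{1} = 13132 \cdot 8 \cdot 1 = 13132 \cdot 8 = 105056$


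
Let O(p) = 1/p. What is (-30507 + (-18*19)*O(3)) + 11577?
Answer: -19044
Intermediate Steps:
(-30507 + (-18*19)*O(3)) + 11577 = (-30507 - 18*19/3) + 11577 = (-30507 - 342*⅓) + 11577 = (-30507 - 114) + 11577 = -30621 + 11577 = -19044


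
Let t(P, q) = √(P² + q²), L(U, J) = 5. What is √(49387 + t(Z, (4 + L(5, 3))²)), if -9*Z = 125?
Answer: √(444483 + √547066)/3 ≈ 222.42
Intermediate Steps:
Z = -125/9 (Z = -⅑*125 = -125/9 ≈ -13.889)
√(49387 + t(Z, (4 + L(5, 3))²)) = √(49387 + √((-125/9)² + ((4 + 5)²)²)) = √(49387 + √(15625/81 + (9²)²)) = √(49387 + √(15625/81 + 81²)) = √(49387 + √(15625/81 + 6561)) = √(49387 + √(547066/81)) = √(49387 + √547066/9)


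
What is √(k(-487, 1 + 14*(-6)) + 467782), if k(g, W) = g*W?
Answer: 3*√56467 ≈ 712.88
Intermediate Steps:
k(g, W) = W*g
√(k(-487, 1 + 14*(-6)) + 467782) = √((1 + 14*(-6))*(-487) + 467782) = √((1 - 84)*(-487) + 467782) = √(-83*(-487) + 467782) = √(40421 + 467782) = √508203 = 3*√56467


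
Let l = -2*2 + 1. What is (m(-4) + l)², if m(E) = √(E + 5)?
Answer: 4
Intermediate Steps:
m(E) = √(5 + E)
l = -3 (l = -4 + 1 = -3)
(m(-4) + l)² = (√(5 - 4) - 3)² = (√1 - 3)² = (1 - 3)² = (-2)² = 4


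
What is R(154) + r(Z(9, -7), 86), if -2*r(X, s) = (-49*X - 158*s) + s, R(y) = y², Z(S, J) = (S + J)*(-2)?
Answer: 30369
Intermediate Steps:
Z(S, J) = -2*J - 2*S (Z(S, J) = (J + S)*(-2) = -2*J - 2*S)
r(X, s) = 49*X/2 + 157*s/2 (r(X, s) = -((-49*X - 158*s) + s)/2 = -((-158*s - 49*X) + s)/2 = -(-157*s - 49*X)/2 = 49*X/2 + 157*s/2)
R(154) + r(Z(9, -7), 86) = 154² + (49*(-2*(-7) - 2*9)/2 + (157/2)*86) = 23716 + (49*(14 - 18)/2 + 6751) = 23716 + ((49/2)*(-4) + 6751) = 23716 + (-98 + 6751) = 23716 + 6653 = 30369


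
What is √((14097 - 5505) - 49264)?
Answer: 4*I*√2542 ≈ 201.67*I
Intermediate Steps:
√((14097 - 5505) - 49264) = √(8592 - 49264) = √(-40672) = 4*I*√2542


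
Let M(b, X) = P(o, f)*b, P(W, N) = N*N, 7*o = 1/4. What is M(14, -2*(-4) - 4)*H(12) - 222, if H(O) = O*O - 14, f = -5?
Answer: 45278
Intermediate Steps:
o = 1/28 (o = (⅐)/4 = (⅐)*(¼) = 1/28 ≈ 0.035714)
H(O) = -14 + O² (H(O) = O² - 14 = -14 + O²)
P(W, N) = N²
M(b, X) = 25*b (M(b, X) = (-5)²*b = 25*b)
M(14, -2*(-4) - 4)*H(12) - 222 = (25*14)*(-14 + 12²) - 222 = 350*(-14 + 144) - 222 = 350*130 - 222 = 45500 - 222 = 45278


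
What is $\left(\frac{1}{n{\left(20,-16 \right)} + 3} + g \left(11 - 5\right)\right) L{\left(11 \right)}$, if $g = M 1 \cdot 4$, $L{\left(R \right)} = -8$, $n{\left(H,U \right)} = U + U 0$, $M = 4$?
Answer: $- \frac{9976}{13} \approx -767.38$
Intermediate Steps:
$n{\left(H,U \right)} = U$ ($n{\left(H,U \right)} = U + 0 = U$)
$g = 16$ ($g = 4 \cdot 1 \cdot 4 = 4 \cdot 4 = 16$)
$\left(\frac{1}{n{\left(20,-16 \right)} + 3} + g \left(11 - 5\right)\right) L{\left(11 \right)} = \left(\frac{1}{-16 + 3} + 16 \left(11 - 5\right)\right) \left(-8\right) = \left(\frac{1}{-13} + 16 \cdot 6\right) \left(-8\right) = \left(- \frac{1}{13} + 96\right) \left(-8\right) = \frac{1247}{13} \left(-8\right) = - \frac{9976}{13}$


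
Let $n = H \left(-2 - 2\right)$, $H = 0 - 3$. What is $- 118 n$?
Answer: $-1416$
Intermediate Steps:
$H = -3$
$n = 12$ ($n = - 3 \left(-2 - 2\right) = \left(-3\right) \left(-4\right) = 12$)
$- 118 n = \left(-118\right) 12 = -1416$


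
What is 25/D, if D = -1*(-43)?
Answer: 25/43 ≈ 0.58140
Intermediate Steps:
D = 43
25/D = 25/43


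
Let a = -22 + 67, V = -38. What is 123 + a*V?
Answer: -1587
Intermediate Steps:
a = 45
123 + a*V = 123 + 45*(-38) = 123 - 1710 = -1587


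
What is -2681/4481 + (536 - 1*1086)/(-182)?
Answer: 988304/407771 ≈ 2.4237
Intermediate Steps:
-2681/4481 + (536 - 1*1086)/(-182) = -2681*1/4481 + (536 - 1086)*(-1/182) = -2681/4481 - 550*(-1/182) = -2681/4481 + 275/91 = 988304/407771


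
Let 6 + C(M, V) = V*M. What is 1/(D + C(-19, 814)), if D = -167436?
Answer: -1/182908 ≈ -5.4672e-6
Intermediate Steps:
C(M, V) = -6 + M*V (C(M, V) = -6 + V*M = -6 + M*V)
1/(D + C(-19, 814)) = 1/(-167436 + (-6 - 19*814)) = 1/(-167436 + (-6 - 15466)) = 1/(-167436 - 15472) = 1/(-182908) = -1/182908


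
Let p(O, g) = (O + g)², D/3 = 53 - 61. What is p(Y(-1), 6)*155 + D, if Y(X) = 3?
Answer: 12531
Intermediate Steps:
D = -24 (D = 3*(53 - 61) = 3*(-8) = -24)
p(Y(-1), 6)*155 + D = (3 + 6)²*155 - 24 = 9²*155 - 24 = 81*155 - 24 = 12555 - 24 = 12531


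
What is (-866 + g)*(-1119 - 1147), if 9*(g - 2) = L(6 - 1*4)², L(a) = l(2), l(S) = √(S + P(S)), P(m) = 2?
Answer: 17611352/9 ≈ 1.9568e+6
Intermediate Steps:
l(S) = √(2 + S) (l(S) = √(S + 2) = √(2 + S))
L(a) = 2 (L(a) = √(2 + 2) = √4 = 2)
g = 22/9 (g = 2 + (⅑)*2² = 2 + (⅑)*4 = 2 + 4/9 = 22/9 ≈ 2.4444)
(-866 + g)*(-1119 - 1147) = (-866 + 22/9)*(-1119 - 1147) = -7772/9*(-2266) = 17611352/9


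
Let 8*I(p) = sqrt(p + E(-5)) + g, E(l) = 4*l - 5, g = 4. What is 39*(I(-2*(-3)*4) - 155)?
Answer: -12051/2 + 39*I/8 ≈ -6025.5 + 4.875*I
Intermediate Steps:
E(l) = -5 + 4*l
I(p) = 1/2 + sqrt(-25 + p)/8 (I(p) = (sqrt(p + (-5 + 4*(-5))) + 4)/8 = (sqrt(p + (-5 - 20)) + 4)/8 = (sqrt(p - 25) + 4)/8 = (sqrt(-25 + p) + 4)/8 = (4 + sqrt(-25 + p))/8 = 1/2 + sqrt(-25 + p)/8)
39*(I(-2*(-3)*4) - 155) = 39*((1/2 + sqrt(-25 - 2*(-3)*4)/8) - 155) = 39*((1/2 + sqrt(-25 + 6*4)/8) - 155) = 39*((1/2 + sqrt(-25 + 24)/8) - 155) = 39*((1/2 + sqrt(-1)/8) - 155) = 39*((1/2 + I/8) - 155) = 39*(-309/2 + I/8) = -12051/2 + 39*I/8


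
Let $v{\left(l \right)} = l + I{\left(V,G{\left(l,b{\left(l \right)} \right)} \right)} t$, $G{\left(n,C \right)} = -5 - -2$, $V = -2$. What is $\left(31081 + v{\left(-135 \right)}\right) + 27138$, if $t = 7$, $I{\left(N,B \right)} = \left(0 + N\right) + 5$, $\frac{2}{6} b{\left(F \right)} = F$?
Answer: $58105$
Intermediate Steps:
$b{\left(F \right)} = 3 F$
$G{\left(n,C \right)} = -3$ ($G{\left(n,C \right)} = -5 + 2 = -3$)
$I{\left(N,B \right)} = 5 + N$ ($I{\left(N,B \right)} = N + 5 = 5 + N$)
$v{\left(l \right)} = 21 + l$ ($v{\left(l \right)} = l + \left(5 - 2\right) 7 = l + 3 \cdot 7 = l + 21 = 21 + l$)
$\left(31081 + v{\left(-135 \right)}\right) + 27138 = \left(31081 + \left(21 - 135\right)\right) + 27138 = \left(31081 - 114\right) + 27138 = 30967 + 27138 = 58105$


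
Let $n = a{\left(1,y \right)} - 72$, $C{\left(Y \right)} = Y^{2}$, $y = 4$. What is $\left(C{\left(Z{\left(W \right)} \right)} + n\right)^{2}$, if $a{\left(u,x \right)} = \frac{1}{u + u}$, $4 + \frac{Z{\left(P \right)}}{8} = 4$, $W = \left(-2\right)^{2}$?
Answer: $\frac{20449}{4} \approx 5112.3$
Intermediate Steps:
$W = 4$
$Z{\left(P \right)} = 0$ ($Z{\left(P \right)} = -32 + 8 \cdot 4 = -32 + 32 = 0$)
$a{\left(u,x \right)} = \frac{1}{2 u}$
$n = - \frac{143}{2}$ ($n = \frac{1}{2 \cdot 1} - 72 = \frac{1}{2} \cdot 1 - 72 = \frac{1}{2} - 72 = - \frac{143}{2} \approx -71.5$)
$\left(C{\left(Z{\left(W \right)} \right)} + n\right)^{2} = \left(0^{2} - \frac{143}{2}\right)^{2} = \left(0 - \frac{143}{2}\right)^{2} = \left(- \frac{143}{2}\right)^{2} = \frac{20449}{4}$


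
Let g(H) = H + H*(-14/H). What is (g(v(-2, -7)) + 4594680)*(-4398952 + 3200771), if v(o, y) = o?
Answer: -5505239106184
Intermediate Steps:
g(H) = -14 + H (g(H) = H - 14 = -14 + H)
(g(v(-2, -7)) + 4594680)*(-4398952 + 3200771) = ((-14 - 2) + 4594680)*(-4398952 + 3200771) = (-16 + 4594680)*(-1198181) = 4594664*(-1198181) = -5505239106184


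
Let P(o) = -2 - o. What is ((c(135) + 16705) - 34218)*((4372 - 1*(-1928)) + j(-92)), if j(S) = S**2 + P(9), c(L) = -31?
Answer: -258826632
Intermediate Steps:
j(S) = -11 + S**2 (j(S) = S**2 + (-2 - 1*9) = S**2 + (-2 - 9) = S**2 - 11 = -11 + S**2)
((c(135) + 16705) - 34218)*((4372 - 1*(-1928)) + j(-92)) = ((-31 + 16705) - 34218)*((4372 - 1*(-1928)) + (-11 + (-92)**2)) = (16674 - 34218)*((4372 + 1928) + (-11 + 8464)) = -17544*(6300 + 8453) = -17544*14753 = -258826632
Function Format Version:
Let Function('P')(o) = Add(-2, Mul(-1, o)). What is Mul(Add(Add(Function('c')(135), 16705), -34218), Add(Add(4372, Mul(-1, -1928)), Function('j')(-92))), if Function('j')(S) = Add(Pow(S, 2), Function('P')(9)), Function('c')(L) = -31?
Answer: -258826632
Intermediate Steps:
Function('j')(S) = Add(-11, Pow(S, 2)) (Function('j')(S) = Add(Pow(S, 2), Add(-2, Mul(-1, 9))) = Add(Pow(S, 2), Add(-2, -9)) = Add(Pow(S, 2), -11) = Add(-11, Pow(S, 2)))
Mul(Add(Add(Function('c')(135), 16705), -34218), Add(Add(4372, Mul(-1, -1928)), Function('j')(-92))) = Mul(Add(Add(-31, 16705), -34218), Add(Add(4372, Mul(-1, -1928)), Add(-11, Pow(-92, 2)))) = Mul(Add(16674, -34218), Add(Add(4372, 1928), Add(-11, 8464))) = Mul(-17544, Add(6300, 8453)) = Mul(-17544, 14753) = -258826632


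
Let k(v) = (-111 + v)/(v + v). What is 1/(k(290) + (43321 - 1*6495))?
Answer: 580/21359259 ≈ 2.7155e-5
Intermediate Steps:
k(v) = (-111 + v)/(2*v) (k(v) = (-111 + v)/((2*v)) = (-111 + v)*(1/(2*v)) = (-111 + v)/(2*v))
1/(k(290) + (43321 - 1*6495)) = 1/((½)*(-111 + 290)/290 + (43321 - 1*6495)) = 1/((½)*(1/290)*179 + (43321 - 6495)) = 1/(179/580 + 36826) = 1/(21359259/580) = 580/21359259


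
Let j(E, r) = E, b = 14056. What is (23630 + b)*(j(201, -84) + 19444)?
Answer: 740341470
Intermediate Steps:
(23630 + b)*(j(201, -84) + 19444) = (23630 + 14056)*(201 + 19444) = 37686*19645 = 740341470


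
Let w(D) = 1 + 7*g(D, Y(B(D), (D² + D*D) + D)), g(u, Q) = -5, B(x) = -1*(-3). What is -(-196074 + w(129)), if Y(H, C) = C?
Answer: 196108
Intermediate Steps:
B(x) = 3
w(D) = -34 (w(D) = 1 + 7*(-5) = 1 - 35 = -34)
-(-196074 + w(129)) = -(-196074 - 34) = -1*(-196108) = 196108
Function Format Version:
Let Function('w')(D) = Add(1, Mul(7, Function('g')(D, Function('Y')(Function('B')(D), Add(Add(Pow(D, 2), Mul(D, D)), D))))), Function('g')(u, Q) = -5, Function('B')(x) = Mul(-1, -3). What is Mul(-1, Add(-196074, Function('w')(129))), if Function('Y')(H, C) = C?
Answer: 196108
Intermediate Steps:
Function('B')(x) = 3
Function('w')(D) = -34 (Function('w')(D) = Add(1, Mul(7, -5)) = Add(1, -35) = -34)
Mul(-1, Add(-196074, Function('w')(129))) = Mul(-1, Add(-196074, -34)) = Mul(-1, -196108) = 196108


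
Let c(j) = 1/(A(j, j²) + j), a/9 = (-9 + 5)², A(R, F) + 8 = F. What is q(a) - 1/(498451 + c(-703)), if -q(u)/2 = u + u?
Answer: -141687113734522/245984571599 ≈ -576.00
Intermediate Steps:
A(R, F) = -8 + F
a = 144 (a = 9*(-9 + 5)² = 9*(-4)² = 9*16 = 144)
q(u) = -4*u (q(u) = -2*(u + u) = -4*u)
c(j) = 1/(-8 + j + j²) (c(j) = 1/((-8 + j²) + j) = 1/(-8 + j + j²))
q(a) - 1/(498451 + c(-703)) = -4*144 - 1/(498451 + 1/(-8 - 703 + (-703)²)) = -576 - 1/(498451 + 1/(-8 - 703 + 494209)) = -576 - 1/(498451 + 1/493498) = -576 - 1/245984571599/493498 = -576 - 1*493498/245984571599 = -576 - 493498/245984571599 = -141687113734522/245984571599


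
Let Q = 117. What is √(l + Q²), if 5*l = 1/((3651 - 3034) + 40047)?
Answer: 7*√2887193254270/101660 ≈ 117.00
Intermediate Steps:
l = 1/203320 (l = 1/(5*((3651 - 3034) + 40047)) = 1/(5*(617 + 40047)) = (⅕)/40664 = (⅕)*(1/40664) = 1/203320 ≈ 4.9184e-6)
√(l + Q²) = √(1/203320 + 117²) = √(1/203320 + 13689) = √(2783247481/203320) = 7*√2887193254270/101660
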